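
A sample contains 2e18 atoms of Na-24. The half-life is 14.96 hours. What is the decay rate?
A = λN = 9.267e16 decays/hour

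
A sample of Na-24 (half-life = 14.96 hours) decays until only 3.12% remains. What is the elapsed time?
t = t½ × log₂(N₀/N) = 74.83 hours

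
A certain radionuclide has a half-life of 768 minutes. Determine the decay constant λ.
λ = ln(2)/t½ = 9.025e-4 minute⁻¹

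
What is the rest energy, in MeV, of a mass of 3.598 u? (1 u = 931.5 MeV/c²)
E = mc² = 3352 MeV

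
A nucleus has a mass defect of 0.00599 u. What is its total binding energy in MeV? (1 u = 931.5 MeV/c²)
B.E. = Δm × 931.5 = 5.58 MeV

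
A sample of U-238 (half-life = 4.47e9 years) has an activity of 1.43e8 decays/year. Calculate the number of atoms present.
N = A/λ = 9.222e17 atoms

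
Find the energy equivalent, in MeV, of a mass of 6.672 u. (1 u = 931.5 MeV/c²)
E = mc² = 6215 MeV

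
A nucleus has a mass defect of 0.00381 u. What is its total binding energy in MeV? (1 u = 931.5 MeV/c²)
B.E. = Δm × 931.5 = 3.549 MeV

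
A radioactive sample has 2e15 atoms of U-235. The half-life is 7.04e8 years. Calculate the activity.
A = λN = 1.969e6 decays/year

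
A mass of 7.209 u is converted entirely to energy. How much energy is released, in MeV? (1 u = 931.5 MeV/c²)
E = mc² = 6715 MeV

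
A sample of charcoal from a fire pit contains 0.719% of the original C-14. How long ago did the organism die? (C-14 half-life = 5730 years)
Age = t½ × log₂(1/ratio) = 40800 years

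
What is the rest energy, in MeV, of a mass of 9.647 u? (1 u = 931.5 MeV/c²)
E = mc² = 8986 MeV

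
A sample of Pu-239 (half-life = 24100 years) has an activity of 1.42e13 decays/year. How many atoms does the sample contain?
N = A/λ = 4.937e17 atoms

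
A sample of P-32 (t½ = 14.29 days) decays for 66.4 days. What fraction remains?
N/N₀ = (1/2)^(t/t½) = 0.03992 = 3.99%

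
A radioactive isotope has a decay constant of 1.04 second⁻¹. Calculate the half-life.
t½ = ln(2)/λ = 0.6665 seconds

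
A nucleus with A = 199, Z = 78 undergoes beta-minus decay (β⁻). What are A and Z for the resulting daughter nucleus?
Daughter: A = 199, Z = 79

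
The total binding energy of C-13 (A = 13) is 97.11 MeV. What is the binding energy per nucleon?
B.E./A = 97.11/13 = 7.47 MeV/nucleon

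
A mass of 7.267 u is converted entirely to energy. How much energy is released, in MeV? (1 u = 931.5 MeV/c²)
E = mc² = 6769 MeV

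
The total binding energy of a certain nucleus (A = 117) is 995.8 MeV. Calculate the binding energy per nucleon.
B.E./A = 995.8/117 = 8.511 MeV/nucleon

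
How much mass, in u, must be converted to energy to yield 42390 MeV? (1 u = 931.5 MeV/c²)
m = E/c² = 45.51 u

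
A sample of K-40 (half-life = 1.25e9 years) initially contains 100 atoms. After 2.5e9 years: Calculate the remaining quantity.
N = N₀(1/2)^(t/t½) = 25 atoms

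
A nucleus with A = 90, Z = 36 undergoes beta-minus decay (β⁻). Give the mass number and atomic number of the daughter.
Daughter: A = 90, Z = 37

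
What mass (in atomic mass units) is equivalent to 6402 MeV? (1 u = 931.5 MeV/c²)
m = E/c² = 6.873 u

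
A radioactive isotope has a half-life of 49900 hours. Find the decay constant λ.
λ = ln(2)/t½ = 1.389e-5 hour⁻¹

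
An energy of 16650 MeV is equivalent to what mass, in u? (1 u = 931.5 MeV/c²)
m = E/c² = 17.87 u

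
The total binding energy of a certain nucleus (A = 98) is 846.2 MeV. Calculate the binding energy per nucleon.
B.E./A = 846.2/98 = 8.635 MeV/nucleon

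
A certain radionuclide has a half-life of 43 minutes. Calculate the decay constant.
λ = ln(2)/t½ = 0.01612 minute⁻¹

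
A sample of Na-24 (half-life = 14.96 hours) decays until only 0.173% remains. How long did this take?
t = t½ × log₂(N₀/N) = 137.3 hours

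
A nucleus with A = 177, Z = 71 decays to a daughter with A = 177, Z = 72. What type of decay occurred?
ΔA = 0, ΔZ = +1 ⇒ beta-minus decay (β⁻)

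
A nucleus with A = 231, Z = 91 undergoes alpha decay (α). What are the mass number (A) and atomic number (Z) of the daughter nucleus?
Daughter: A = 227, Z = 89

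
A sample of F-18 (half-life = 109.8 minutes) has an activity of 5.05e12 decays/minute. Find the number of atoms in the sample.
N = A/λ = 8e14 atoms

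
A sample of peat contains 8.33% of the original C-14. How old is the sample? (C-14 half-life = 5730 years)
Age = t½ × log₂(1/ratio) = 20550 years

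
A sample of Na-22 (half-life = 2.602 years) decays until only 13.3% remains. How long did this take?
t = t½ × log₂(N₀/N) = 7.573 years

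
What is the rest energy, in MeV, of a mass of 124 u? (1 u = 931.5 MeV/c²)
E = mc² = 1.155e5 MeV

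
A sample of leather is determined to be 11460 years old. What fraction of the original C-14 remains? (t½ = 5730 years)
N/N₀ = (1/2)^(t/t½) = 0.25 = 25%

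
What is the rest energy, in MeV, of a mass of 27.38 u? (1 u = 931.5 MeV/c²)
E = mc² = 25500 MeV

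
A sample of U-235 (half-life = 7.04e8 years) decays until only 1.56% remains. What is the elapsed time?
t = t½ × log₂(N₀/N) = 4.226e9 years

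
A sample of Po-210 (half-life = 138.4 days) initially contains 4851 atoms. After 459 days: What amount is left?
N = N₀(1/2)^(t/t½) = 486.9 atoms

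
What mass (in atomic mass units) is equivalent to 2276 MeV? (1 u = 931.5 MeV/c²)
m = E/c² = 2.443 u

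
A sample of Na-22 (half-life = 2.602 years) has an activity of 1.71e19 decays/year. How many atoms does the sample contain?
N = A/λ = 6.419e19 atoms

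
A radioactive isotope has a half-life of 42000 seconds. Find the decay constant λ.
λ = ln(2)/t½ = 1.65e-5 second⁻¹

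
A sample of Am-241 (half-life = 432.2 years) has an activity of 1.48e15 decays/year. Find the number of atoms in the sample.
N = A/λ = 9.228e17 atoms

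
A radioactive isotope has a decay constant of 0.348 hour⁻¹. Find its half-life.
t½ = ln(2)/λ = 1.992 hours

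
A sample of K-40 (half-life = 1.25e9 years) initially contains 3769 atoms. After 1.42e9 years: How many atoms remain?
N = N₀(1/2)^(t/t½) = 1715 atoms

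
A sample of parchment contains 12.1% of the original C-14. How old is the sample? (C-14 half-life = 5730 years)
Age = t½ × log₂(1/ratio) = 17460 years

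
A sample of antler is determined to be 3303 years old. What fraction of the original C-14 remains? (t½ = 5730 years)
N/N₀ = (1/2)^(t/t½) = 0.6706 = 67.1%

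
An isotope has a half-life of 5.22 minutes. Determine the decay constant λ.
λ = ln(2)/t½ = 0.1328 minute⁻¹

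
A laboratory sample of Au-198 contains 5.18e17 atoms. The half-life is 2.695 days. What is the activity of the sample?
A = λN = 1.332e17 decays/day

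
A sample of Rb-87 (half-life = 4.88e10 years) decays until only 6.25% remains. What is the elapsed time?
t = t½ × log₂(N₀/N) = 1.952e11 years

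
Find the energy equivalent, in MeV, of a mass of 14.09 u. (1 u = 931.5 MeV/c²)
E = mc² = 13120 MeV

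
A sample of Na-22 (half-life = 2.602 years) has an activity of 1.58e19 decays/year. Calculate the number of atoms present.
N = A/λ = 5.931e19 atoms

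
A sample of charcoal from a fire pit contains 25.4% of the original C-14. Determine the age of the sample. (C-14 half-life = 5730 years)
Age = t½ × log₂(1/ratio) = 11330 years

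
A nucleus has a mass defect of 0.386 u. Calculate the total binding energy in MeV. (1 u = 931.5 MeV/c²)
B.E. = Δm × 931.5 = 359.6 MeV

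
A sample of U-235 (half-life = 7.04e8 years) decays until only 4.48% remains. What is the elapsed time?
t = t½ × log₂(N₀/N) = 3.154e9 years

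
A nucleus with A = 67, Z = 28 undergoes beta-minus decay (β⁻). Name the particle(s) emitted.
β⁻: electron (e⁻) + antineutrino (ν̄ₑ)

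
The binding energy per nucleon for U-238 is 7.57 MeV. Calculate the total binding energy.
B.E. = 7.57 × 238 = 1802 MeV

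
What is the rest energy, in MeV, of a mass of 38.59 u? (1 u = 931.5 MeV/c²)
E = mc² = 35950 MeV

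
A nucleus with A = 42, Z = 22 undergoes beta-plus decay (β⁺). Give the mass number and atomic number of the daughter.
Daughter: A = 42, Z = 21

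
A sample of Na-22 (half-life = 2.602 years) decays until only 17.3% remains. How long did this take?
t = t½ × log₂(N₀/N) = 6.586 years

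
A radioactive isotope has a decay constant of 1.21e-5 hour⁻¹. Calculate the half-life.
t½ = ln(2)/λ = 57280 hours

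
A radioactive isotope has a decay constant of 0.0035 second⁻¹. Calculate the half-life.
t½ = ln(2)/λ = 198 seconds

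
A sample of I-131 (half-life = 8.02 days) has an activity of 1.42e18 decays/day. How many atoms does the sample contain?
N = A/λ = 1.643e19 atoms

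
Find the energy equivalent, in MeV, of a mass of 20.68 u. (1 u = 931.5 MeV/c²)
E = mc² = 19260 MeV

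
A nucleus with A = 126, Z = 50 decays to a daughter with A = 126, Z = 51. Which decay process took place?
ΔA = 0, ΔZ = +1 ⇒ beta-minus decay (β⁻)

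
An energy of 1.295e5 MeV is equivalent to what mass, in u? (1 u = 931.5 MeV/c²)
m = E/c² = 139 u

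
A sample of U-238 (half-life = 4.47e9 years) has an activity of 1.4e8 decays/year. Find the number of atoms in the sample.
N = A/λ = 9.028e17 atoms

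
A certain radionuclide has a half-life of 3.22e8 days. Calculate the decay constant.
λ = ln(2)/t½ = 2.153e-9 day⁻¹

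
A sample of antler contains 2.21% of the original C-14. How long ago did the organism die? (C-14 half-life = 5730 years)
Age = t½ × log₂(1/ratio) = 31510 years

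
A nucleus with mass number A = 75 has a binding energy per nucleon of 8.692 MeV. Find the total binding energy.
B.E. = 8.692 × 75 = 651.9 MeV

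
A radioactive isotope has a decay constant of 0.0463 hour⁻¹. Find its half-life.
t½ = ln(2)/λ = 14.97 hours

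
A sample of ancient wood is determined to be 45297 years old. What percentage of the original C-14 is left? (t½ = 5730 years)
N/N₀ = (1/2)^(t/t½) = 0.004171 = 0.417%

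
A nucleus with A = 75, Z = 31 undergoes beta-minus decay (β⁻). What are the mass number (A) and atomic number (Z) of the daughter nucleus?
Daughter: A = 75, Z = 32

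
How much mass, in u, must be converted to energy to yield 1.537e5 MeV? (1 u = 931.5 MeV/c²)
m = E/c² = 165 u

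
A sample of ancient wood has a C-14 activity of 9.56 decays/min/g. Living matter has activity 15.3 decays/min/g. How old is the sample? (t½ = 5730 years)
Age = t½ × log₂(A₀/A) = 3888 years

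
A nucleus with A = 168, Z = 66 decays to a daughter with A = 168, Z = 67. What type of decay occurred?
ΔA = 0, ΔZ = +1 ⇒ beta-minus decay (β⁻)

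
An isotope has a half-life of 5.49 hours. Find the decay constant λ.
λ = ln(2)/t½ = 0.1263 hour⁻¹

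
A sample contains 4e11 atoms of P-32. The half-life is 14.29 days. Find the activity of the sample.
A = λN = 1.94e10 decays/day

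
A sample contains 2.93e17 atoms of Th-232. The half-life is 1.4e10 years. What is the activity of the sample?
A = λN = 1.451e7 decays/year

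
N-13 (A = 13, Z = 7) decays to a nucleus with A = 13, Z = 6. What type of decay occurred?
ΔA = 0, ΔZ = -1 ⇒ beta-plus decay (β⁺) or electron capture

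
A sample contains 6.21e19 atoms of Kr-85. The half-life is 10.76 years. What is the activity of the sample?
A = λN = 4e18 decays/year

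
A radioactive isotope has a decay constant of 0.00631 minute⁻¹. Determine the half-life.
t½ = ln(2)/λ = 109.8 minutes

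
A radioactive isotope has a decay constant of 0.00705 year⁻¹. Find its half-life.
t½ = ln(2)/λ = 98.32 years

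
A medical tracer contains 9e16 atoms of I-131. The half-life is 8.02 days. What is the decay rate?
A = λN = 7.778e15 decays/day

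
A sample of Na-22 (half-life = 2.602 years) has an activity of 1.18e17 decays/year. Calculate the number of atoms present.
N = A/λ = 4.43e17 atoms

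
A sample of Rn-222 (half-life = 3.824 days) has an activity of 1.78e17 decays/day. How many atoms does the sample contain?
N = A/λ = 9.82e17 atoms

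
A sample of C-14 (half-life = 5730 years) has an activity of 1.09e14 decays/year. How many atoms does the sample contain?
N = A/λ = 9.011e17 atoms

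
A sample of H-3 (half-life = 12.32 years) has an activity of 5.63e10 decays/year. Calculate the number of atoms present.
N = A/λ = 1.001e12 atoms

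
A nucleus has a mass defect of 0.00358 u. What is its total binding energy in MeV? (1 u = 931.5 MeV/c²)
B.E. = Δm × 931.5 = 3.335 MeV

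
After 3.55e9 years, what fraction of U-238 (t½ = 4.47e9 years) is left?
N/N₀ = (1/2)^(t/t½) = 0.5767 = 57.7%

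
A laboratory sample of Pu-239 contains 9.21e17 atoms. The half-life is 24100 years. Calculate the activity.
A = λN = 2.649e13 decays/year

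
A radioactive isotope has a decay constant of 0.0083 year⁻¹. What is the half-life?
t½ = ln(2)/λ = 83.51 years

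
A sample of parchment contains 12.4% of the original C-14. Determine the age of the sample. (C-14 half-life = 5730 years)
Age = t½ × log₂(1/ratio) = 17260 years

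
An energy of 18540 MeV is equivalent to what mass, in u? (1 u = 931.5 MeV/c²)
m = E/c² = 19.9 u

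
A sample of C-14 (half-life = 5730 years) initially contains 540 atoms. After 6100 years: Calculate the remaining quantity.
N = N₀(1/2)^(t/t½) = 258.2 atoms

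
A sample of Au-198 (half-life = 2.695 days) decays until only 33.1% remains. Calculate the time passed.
t = t½ × log₂(N₀/N) = 4.299 days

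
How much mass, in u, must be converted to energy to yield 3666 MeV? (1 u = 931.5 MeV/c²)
m = E/c² = 3.936 u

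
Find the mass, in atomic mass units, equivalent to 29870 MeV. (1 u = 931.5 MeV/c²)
m = E/c² = 32.07 u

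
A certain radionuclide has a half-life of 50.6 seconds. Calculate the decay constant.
λ = ln(2)/t½ = 0.0137 second⁻¹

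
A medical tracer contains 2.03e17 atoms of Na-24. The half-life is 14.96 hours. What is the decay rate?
A = λN = 9.406e15 decays/hour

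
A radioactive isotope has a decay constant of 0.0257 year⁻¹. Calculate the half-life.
t½ = ln(2)/λ = 26.97 years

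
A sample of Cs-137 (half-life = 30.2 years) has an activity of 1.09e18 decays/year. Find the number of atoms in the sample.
N = A/λ = 4.749e19 atoms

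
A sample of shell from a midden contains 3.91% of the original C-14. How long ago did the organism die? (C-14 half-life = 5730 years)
Age = t½ × log₂(1/ratio) = 26800 years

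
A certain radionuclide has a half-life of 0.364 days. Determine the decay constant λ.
λ = ln(2)/t½ = 1.904 day⁻¹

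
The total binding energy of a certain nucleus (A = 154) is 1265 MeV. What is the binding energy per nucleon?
B.E./A = 1265/154 = 8.214 MeV/nucleon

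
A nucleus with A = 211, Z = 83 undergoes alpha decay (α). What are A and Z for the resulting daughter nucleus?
Daughter: A = 207, Z = 81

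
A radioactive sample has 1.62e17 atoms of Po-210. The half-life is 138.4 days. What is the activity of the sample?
A = λN = 8.113e14 decays/day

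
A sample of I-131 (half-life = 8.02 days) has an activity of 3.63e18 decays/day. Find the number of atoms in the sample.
N = A/λ = 4.2e19 atoms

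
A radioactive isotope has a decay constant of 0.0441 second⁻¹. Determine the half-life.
t½ = ln(2)/λ = 15.72 seconds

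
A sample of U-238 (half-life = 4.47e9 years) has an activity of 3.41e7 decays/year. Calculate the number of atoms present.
N = A/λ = 2.199e17 atoms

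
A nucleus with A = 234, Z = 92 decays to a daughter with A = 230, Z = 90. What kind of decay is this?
ΔA = -4, ΔZ = -2 ⇒ alpha decay (α)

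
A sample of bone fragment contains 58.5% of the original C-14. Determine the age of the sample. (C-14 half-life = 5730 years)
Age = t½ × log₂(1/ratio) = 4432 years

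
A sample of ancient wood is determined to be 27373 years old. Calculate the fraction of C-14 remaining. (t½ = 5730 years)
N/N₀ = (1/2)^(t/t½) = 0.03647 = 3.65%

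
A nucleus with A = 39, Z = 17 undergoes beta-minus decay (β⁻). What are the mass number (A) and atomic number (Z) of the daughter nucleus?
Daughter: A = 39, Z = 18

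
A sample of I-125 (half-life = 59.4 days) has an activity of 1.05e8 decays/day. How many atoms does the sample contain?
N = A/λ = 8.998e9 atoms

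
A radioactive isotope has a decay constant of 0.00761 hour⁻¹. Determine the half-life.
t½ = ln(2)/λ = 91.08 hours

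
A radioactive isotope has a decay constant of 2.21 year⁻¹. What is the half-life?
t½ = ln(2)/λ = 0.3136 years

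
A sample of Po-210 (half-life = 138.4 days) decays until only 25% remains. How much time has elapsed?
t = t½ × log₂(N₀/N) = 276.8 days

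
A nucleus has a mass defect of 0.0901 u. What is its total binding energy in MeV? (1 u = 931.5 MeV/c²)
B.E. = Δm × 931.5 = 83.93 MeV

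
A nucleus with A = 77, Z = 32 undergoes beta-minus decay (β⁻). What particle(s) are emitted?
β⁻: electron (e⁻) + antineutrino (ν̄ₑ)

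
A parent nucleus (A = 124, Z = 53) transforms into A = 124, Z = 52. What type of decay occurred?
ΔA = 0, ΔZ = -1 ⇒ beta-plus decay (β⁺) or electron capture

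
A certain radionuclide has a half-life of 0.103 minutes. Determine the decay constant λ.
λ = ln(2)/t½ = 6.73 minute⁻¹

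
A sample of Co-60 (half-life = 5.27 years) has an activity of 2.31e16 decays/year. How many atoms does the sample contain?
N = A/λ = 1.756e17 atoms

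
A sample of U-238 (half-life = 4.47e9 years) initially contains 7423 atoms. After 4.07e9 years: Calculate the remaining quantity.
N = N₀(1/2)^(t/t½) = 3949 atoms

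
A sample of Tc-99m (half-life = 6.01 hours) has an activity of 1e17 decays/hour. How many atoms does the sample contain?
N = A/λ = 8.671e17 atoms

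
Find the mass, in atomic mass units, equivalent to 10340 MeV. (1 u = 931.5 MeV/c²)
m = E/c² = 11.1 u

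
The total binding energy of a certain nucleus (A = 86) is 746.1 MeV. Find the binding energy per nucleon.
B.E./A = 746.1/86 = 8.676 MeV/nucleon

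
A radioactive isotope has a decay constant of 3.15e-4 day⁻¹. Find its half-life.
t½ = ln(2)/λ = 2200 days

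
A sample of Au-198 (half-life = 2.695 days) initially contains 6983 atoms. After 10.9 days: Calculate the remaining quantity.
N = N₀(1/2)^(t/t½) = 423.2 atoms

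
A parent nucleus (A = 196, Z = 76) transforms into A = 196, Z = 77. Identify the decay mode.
ΔA = 0, ΔZ = +1 ⇒ beta-minus decay (β⁻)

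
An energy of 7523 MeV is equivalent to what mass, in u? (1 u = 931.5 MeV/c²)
m = E/c² = 8.076 u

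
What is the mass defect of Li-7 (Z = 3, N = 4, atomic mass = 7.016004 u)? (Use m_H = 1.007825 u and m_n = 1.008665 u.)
Δm = Z·m_H + N·m_n − M = 0.04213 u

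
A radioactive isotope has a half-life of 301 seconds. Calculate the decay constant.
λ = ln(2)/t½ = 0.002303 second⁻¹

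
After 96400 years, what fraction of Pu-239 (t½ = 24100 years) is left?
N/N₀ = (1/2)^(t/t½) = 0.0625 = 6.25%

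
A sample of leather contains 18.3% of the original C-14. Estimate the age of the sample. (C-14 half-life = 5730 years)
Age = t½ × log₂(1/ratio) = 14040 years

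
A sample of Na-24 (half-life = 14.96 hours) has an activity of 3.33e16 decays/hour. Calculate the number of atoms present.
N = A/λ = 7.187e17 atoms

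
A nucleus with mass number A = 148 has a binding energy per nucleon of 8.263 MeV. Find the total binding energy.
B.E. = 8.263 × 148 = 1223 MeV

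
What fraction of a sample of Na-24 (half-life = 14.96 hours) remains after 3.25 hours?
N/N₀ = (1/2)^(t/t½) = 0.8602 = 86%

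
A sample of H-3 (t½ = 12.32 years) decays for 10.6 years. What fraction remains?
N/N₀ = (1/2)^(t/t½) = 0.5508 = 55.1%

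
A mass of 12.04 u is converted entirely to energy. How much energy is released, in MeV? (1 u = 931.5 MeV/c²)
E = mc² = 11220 MeV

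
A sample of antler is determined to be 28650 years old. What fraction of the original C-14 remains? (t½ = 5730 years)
N/N₀ = (1/2)^(t/t½) = 0.03125 = 3.12%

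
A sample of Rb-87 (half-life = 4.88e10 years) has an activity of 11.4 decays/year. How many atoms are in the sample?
N = A/λ = 8.026e11 atoms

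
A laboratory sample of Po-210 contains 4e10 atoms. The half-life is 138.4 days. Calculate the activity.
A = λN = 2.003e8 decays/day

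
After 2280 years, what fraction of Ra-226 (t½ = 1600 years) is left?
N/N₀ = (1/2)^(t/t½) = 0.3724 = 37.2%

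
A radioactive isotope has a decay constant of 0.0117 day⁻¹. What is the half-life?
t½ = ln(2)/λ = 59.24 days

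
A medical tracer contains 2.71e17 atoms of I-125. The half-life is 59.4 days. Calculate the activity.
A = λN = 3.162e15 decays/day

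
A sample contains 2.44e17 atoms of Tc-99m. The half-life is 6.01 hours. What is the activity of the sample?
A = λN = 2.814e16 decays/hour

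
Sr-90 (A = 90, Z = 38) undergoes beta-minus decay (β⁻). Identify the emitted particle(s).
β⁻: electron (e⁻) + antineutrino (ν̄ₑ)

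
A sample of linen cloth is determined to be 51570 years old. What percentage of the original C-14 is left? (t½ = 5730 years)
N/N₀ = (1/2)^(t/t½) = 0.001953 = 0.195%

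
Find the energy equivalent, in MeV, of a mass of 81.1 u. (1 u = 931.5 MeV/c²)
E = mc² = 75540 MeV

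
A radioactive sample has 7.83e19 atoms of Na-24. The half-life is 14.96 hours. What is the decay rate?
A = λN = 3.628e18 decays/hour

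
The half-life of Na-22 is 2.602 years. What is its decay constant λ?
λ = ln(2)/t½ = 0.2664 year⁻¹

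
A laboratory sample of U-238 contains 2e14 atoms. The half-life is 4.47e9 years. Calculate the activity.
A = λN = 31010 decays/year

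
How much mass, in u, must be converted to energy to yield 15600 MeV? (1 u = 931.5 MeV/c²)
m = E/c² = 16.75 u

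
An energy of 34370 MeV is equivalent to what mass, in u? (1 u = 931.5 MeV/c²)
m = E/c² = 36.9 u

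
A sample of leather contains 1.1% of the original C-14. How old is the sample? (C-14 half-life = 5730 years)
Age = t½ × log₂(1/ratio) = 37280 years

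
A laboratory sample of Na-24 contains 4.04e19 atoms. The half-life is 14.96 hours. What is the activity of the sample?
A = λN = 1.872e18 decays/hour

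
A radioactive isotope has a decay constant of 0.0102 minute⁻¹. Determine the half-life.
t½ = ln(2)/λ = 67.96 minutes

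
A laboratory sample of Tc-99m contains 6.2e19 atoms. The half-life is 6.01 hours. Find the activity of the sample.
A = λN = 7.151e18 decays/hour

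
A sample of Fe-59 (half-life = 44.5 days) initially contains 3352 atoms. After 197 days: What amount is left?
N = N₀(1/2)^(t/t½) = 155.8 atoms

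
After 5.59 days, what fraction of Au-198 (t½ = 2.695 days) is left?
N/N₀ = (1/2)^(t/t½) = 0.2375 = 23.7%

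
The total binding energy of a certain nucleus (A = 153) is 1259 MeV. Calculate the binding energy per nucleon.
B.E./A = 1259/153 = 8.229 MeV/nucleon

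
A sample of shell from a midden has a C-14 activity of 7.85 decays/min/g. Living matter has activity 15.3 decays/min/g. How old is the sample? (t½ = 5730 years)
Age = t½ × log₂(A₀/A) = 5517 years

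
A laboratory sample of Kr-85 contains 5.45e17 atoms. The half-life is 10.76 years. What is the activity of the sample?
A = λN = 3.511e16 decays/year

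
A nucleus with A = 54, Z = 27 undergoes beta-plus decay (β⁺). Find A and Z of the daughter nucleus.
Daughter: A = 54, Z = 26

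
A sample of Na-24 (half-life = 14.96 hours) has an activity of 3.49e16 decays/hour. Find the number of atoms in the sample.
N = A/λ = 7.532e17 atoms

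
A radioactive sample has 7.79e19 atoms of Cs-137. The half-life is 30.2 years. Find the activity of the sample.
A = λN = 1.788e18 decays/year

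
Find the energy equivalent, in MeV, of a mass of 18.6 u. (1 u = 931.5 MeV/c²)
E = mc² = 17330 MeV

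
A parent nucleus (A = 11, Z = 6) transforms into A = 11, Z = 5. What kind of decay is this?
ΔA = 0, ΔZ = -1 ⇒ beta-plus decay (β⁺) or electron capture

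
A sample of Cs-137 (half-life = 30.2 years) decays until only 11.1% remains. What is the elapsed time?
t = t½ × log₂(N₀/N) = 95.78 years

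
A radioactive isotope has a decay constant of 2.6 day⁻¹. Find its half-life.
t½ = ln(2)/λ = 0.2666 days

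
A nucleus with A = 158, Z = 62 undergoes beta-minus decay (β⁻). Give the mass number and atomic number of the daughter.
Daughter: A = 158, Z = 63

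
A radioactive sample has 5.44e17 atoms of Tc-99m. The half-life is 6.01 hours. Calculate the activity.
A = λN = 6.274e16 decays/hour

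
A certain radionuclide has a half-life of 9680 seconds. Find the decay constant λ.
λ = ln(2)/t½ = 7.161e-5 second⁻¹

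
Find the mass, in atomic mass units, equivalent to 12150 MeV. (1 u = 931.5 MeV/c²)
m = E/c² = 13.04 u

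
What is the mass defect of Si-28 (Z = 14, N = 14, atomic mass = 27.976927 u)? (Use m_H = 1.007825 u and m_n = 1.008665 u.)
Δm = Z·m_H + N·m_n − M = 0.2539 u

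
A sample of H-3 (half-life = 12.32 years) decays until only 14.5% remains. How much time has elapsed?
t = t½ × log₂(N₀/N) = 34.32 years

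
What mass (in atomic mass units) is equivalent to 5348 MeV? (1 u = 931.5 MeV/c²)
m = E/c² = 5.741 u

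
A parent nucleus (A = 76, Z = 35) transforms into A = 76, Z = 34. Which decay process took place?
ΔA = 0, ΔZ = -1 ⇒ beta-plus decay (β⁺) or electron capture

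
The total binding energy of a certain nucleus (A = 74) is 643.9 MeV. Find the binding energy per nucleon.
B.E./A = 643.9/74 = 8.701 MeV/nucleon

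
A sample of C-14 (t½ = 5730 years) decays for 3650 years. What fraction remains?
N/N₀ = (1/2)^(t/t½) = 0.643 = 64.3%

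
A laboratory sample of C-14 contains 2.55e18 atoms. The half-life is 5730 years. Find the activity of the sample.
A = λN = 3.085e14 decays/year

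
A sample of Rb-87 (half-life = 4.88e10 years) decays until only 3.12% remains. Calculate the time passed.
t = t½ × log₂(N₀/N) = 2.441e11 years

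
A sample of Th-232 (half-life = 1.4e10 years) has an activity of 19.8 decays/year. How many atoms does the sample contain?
N = A/λ = 3.999e11 atoms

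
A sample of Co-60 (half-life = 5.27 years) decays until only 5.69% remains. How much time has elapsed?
t = t½ × log₂(N₀/N) = 21.79 years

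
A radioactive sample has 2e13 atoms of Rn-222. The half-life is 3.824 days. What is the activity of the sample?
A = λN = 3.625e12 decays/day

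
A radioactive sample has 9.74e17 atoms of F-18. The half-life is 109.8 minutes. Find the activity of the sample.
A = λN = 6.149e15 decays/minute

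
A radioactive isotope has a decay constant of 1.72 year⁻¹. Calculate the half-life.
t½ = ln(2)/λ = 0.403 years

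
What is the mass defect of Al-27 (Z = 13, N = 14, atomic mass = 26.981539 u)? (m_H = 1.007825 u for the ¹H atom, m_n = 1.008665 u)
Δm = Z·m_H + N·m_n − M = 0.2415 u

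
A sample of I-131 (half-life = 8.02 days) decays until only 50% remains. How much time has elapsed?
t = t½ × log₂(N₀/N) = 8.02 days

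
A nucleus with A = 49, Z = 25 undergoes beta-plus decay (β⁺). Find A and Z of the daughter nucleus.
Daughter: A = 49, Z = 24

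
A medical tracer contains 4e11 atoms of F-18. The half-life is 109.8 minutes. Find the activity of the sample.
A = λN = 2.525e9 decays/minute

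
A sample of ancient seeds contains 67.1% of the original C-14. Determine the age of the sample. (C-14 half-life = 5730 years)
Age = t½ × log₂(1/ratio) = 3298 years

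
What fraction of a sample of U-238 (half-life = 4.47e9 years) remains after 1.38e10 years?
N/N₀ = (1/2)^(t/t½) = 0.1177 = 11.8%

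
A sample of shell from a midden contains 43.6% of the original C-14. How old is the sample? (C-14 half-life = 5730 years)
Age = t½ × log₂(1/ratio) = 6862 years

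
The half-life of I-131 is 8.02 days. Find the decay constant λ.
λ = ln(2)/t½ = 0.08643 day⁻¹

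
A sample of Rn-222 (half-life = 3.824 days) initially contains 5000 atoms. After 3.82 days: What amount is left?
N = N₀(1/2)^(t/t½) = 2502 atoms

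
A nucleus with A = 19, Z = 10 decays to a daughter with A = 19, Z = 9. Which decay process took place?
ΔA = 0, ΔZ = -1 ⇒ beta-plus decay (β⁺) or electron capture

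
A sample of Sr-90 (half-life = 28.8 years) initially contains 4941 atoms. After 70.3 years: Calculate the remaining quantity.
N = N₀(1/2)^(t/t½) = 909.9 atoms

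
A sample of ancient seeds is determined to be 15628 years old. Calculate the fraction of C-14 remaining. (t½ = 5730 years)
N/N₀ = (1/2)^(t/t½) = 0.151 = 15.1%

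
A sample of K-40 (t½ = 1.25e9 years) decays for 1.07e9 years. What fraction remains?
N/N₀ = (1/2)^(t/t½) = 0.5525 = 55.2%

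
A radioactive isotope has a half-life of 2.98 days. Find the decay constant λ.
λ = ln(2)/t½ = 0.2326 day⁻¹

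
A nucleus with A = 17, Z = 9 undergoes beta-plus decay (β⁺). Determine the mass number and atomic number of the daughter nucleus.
Daughter: A = 17, Z = 8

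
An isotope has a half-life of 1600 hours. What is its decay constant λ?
λ = ln(2)/t½ = 4.332e-4 hour⁻¹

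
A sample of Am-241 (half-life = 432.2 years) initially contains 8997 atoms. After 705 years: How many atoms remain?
N = N₀(1/2)^(t/t½) = 2904 atoms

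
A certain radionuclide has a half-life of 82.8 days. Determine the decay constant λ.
λ = ln(2)/t½ = 0.008371 day⁻¹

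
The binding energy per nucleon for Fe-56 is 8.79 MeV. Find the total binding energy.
B.E. = 8.79 × 56 = 492.2 MeV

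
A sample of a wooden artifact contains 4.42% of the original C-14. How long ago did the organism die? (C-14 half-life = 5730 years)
Age = t½ × log₂(1/ratio) = 25780 years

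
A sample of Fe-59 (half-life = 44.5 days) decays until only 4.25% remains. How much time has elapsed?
t = t½ × log₂(N₀/N) = 202.8 days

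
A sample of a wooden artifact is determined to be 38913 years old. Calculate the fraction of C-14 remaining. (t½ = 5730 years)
N/N₀ = (1/2)^(t/t½) = 0.00903 = 0.903%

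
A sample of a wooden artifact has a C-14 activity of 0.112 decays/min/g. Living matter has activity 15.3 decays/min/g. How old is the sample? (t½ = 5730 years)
Age = t½ × log₂(A₀/A) = 40650 years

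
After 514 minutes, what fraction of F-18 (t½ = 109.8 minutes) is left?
N/N₀ = (1/2)^(t/t½) = 0.03898 = 3.9%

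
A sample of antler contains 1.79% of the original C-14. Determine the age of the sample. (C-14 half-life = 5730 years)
Age = t½ × log₂(1/ratio) = 33260 years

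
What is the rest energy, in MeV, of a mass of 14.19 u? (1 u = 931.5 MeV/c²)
E = mc² = 13220 MeV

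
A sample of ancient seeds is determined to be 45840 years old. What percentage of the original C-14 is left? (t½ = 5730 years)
N/N₀ = (1/2)^(t/t½) = 0.003906 = 0.391%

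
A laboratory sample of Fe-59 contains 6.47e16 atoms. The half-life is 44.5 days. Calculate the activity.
A = λN = 1.008e15 decays/day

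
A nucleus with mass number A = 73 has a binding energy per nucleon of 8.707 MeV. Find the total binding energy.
B.E. = 8.707 × 73 = 635.6 MeV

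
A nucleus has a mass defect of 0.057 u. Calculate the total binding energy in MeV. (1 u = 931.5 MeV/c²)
B.E. = Δm × 931.5 = 53.1 MeV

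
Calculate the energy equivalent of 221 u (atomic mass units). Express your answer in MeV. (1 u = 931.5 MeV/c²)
E = mc² = 2.059e5 MeV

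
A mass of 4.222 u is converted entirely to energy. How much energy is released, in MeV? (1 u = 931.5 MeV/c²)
E = mc² = 3933 MeV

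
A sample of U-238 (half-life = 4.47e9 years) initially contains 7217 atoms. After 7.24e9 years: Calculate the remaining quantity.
N = N₀(1/2)^(t/t½) = 2348 atoms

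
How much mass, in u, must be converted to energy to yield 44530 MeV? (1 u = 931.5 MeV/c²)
m = E/c² = 47.8 u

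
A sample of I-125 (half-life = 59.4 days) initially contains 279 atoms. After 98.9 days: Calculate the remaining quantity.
N = N₀(1/2)^(t/t½) = 87.98 atoms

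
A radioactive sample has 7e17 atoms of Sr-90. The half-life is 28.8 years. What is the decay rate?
A = λN = 1.685e16 decays/year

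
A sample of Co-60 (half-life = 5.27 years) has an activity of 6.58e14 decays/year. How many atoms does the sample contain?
N = A/λ = 5.003e15 atoms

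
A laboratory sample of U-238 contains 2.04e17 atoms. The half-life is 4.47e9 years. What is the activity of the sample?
A = λN = 3.163e7 decays/year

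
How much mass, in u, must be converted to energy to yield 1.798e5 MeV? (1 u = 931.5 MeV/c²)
m = E/c² = 193 u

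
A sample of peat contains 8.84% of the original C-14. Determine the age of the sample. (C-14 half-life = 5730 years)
Age = t½ × log₂(1/ratio) = 20050 years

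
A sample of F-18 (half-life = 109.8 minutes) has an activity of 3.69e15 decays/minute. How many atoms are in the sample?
N = A/λ = 5.845e17 atoms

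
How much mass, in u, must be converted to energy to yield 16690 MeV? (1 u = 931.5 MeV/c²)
m = E/c² = 17.92 u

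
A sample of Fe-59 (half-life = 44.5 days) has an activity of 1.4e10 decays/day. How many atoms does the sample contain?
N = A/λ = 8.988e11 atoms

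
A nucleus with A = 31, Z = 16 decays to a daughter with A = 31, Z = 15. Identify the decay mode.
ΔA = 0, ΔZ = -1 ⇒ beta-plus decay (β⁺) or electron capture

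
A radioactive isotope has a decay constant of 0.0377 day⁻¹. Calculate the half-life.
t½ = ln(2)/λ = 18.39 days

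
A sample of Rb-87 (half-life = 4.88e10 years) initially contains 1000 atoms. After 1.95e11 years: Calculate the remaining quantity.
N = N₀(1/2)^(t/t½) = 62.68 atoms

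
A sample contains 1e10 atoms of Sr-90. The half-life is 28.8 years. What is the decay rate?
A = λN = 2.407e8 decays/year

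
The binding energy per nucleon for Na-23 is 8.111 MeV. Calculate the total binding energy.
B.E. = 8.111 × 23 = 186.6 MeV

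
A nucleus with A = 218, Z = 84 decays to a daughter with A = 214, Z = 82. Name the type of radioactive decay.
ΔA = -4, ΔZ = -2 ⇒ alpha decay (α)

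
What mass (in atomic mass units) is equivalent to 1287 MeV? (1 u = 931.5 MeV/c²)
m = E/c² = 1.382 u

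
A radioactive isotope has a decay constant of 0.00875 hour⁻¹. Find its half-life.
t½ = ln(2)/λ = 79.22 hours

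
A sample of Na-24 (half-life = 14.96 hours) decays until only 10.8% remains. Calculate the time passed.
t = t½ × log₂(N₀/N) = 48.04 hours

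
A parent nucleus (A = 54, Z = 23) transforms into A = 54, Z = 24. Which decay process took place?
ΔA = 0, ΔZ = +1 ⇒ beta-minus decay (β⁻)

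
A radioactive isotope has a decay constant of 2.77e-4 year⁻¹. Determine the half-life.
t½ = ln(2)/λ = 2502 years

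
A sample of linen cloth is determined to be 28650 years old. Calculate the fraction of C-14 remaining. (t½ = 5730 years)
N/N₀ = (1/2)^(t/t½) = 0.03125 = 3.12%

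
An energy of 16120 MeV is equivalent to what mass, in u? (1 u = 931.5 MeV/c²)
m = E/c² = 17.31 u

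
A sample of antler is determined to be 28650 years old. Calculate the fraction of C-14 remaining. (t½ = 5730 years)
N/N₀ = (1/2)^(t/t½) = 0.03125 = 3.12%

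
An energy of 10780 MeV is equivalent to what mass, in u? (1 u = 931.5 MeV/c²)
m = E/c² = 11.57 u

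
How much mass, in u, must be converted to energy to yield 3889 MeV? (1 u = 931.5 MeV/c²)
m = E/c² = 4.175 u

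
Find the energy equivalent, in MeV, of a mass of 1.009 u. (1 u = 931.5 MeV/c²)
E = mc² = 939.9 MeV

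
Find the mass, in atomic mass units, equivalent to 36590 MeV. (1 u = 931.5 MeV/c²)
m = E/c² = 39.28 u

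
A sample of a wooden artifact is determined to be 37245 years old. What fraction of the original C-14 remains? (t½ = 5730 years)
N/N₀ = (1/2)^(t/t½) = 0.01105 = 1.1%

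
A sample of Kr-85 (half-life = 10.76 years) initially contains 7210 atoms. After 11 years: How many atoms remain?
N = N₀(1/2)^(t/t½) = 3550 atoms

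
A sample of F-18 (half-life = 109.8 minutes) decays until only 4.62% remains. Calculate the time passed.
t = t½ × log₂(N₀/N) = 487.1 minutes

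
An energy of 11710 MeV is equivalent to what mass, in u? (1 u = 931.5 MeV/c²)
m = E/c² = 12.57 u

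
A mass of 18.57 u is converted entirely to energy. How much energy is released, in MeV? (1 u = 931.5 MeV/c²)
E = mc² = 17300 MeV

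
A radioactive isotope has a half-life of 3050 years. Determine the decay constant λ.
λ = ln(2)/t½ = 2.273e-4 year⁻¹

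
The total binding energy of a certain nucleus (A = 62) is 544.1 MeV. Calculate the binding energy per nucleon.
B.E./A = 544.1/62 = 8.776 MeV/nucleon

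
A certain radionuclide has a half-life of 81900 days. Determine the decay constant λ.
λ = ln(2)/t½ = 8.463e-6 day⁻¹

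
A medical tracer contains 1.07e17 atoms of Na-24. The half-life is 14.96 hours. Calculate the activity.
A = λN = 4.958e15 decays/hour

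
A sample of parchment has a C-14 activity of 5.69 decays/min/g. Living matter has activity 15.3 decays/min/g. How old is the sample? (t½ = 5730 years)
Age = t½ × log₂(A₀/A) = 8177 years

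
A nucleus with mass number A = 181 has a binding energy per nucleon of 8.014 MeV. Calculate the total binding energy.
B.E. = 8.014 × 181 = 1451 MeV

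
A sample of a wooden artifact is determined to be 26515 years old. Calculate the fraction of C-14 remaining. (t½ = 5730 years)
N/N₀ = (1/2)^(t/t½) = 0.04046 = 4.05%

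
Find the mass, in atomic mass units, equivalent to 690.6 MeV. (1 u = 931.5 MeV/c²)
m = E/c² = 0.7414 u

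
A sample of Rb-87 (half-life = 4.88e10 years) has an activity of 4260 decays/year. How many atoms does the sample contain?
N = A/λ = 2.999e14 atoms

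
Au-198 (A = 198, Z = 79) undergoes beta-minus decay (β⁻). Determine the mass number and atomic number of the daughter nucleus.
Daughter: A = 198, Z = 80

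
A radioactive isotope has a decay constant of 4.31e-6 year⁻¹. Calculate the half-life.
t½ = ln(2)/λ = 1.608e5 years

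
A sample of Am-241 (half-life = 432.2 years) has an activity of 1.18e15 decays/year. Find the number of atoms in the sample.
N = A/λ = 7.358e17 atoms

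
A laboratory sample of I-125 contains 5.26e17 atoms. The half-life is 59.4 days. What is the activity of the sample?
A = λN = 6.138e15 decays/day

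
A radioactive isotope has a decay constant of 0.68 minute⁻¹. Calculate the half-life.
t½ = ln(2)/λ = 1.019 minutes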